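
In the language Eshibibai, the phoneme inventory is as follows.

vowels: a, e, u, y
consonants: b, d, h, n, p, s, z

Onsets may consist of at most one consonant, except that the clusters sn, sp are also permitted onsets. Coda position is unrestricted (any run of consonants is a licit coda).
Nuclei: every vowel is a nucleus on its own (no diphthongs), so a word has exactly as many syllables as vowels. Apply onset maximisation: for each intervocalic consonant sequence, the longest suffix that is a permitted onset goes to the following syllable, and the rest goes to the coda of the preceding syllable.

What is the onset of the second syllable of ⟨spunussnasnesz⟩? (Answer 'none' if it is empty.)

n

Vowels present: u, u, a, e; each is a nucleus, giving 4 syllables.
Between /u/ (V1) and /u/ (V2): /n/ is a single consonant, so it becomes the next onset.
Between /u/ (V2) and /a/ (V3): /ssn/ — longest licit onset from the right is /sn/, leaving /s/ as coda.
Between /a/ (V3) and /e/ (V4): /sn/ is a licit onset in full, so it all attaches to the next syllable.
Putting it together: spu.nus.sna.snesz.
Syllable 2 is /nus/: onset /n/, nucleus /u/, coda /s/.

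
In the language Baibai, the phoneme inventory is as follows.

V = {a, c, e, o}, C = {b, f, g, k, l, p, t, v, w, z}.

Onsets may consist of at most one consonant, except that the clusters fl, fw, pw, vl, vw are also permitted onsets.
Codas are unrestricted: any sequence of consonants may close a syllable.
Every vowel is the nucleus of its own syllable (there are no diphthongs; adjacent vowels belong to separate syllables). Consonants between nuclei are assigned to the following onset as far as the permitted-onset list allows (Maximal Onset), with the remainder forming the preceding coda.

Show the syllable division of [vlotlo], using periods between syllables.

vlot.lo

Nuclei (vowels): o, o → 2 syllables.
V1 /o/ – V2 /o/: /tl/ — longest licit onset from the right is /l/, leaving /t/ as coda.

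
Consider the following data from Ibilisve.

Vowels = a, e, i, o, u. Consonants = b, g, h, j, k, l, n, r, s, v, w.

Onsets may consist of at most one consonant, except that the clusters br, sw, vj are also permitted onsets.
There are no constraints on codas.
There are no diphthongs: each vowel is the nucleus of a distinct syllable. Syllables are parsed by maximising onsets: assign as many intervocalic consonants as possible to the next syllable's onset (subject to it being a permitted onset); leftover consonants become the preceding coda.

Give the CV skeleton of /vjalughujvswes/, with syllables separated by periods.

CCV.CVC.CVCC.CCVC

Nuclei (vowels): a, u, u, e → 4 syllables.
σ1/σ2 boundary: /l/ → onset of the next syllable (single consonants are always licit onsets).
σ2/σ3 boundary: /gh/; trying suffixes from longest down, /h/ is the first permitted one, so coda /g/ | onset /h/.
σ3/σ4 boundary: /jvsw/ splits as /jv/ + /sw/ (/sw/ is the longest suffix that is a licit onset).
Syllabification: vja.lug.hujv.swes.
Mapping each syllable to C/V: /vja/ → CCV, /lug/ → CVC, /hujv/ → CVCC, /swes/ → CCVC.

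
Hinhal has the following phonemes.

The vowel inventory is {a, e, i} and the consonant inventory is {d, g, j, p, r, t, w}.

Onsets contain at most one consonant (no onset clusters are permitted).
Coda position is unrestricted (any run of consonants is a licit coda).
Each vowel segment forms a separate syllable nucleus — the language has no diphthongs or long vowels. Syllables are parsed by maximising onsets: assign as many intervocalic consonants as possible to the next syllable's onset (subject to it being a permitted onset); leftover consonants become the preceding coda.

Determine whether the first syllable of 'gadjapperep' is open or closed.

closed

Nuclei (vowels): a, a, e, e → 4 syllables.
σ1/σ2 boundary: cluster /dj/ — the longest permitted-onset suffix is /j/; onset = /j/, preceding coda = /d/.
σ2/σ3 boundary: /pp/; trying suffixes from longest down, /p/ is the first permitted one, so coda /p/ | onset /p/.
σ3/σ4 boundary: /r/ is a single consonant, so it becomes the next onset.
So the parse is gad.jap.pe.rep.
Syllable 1 is /gad/ with coda /d/, so it is closed.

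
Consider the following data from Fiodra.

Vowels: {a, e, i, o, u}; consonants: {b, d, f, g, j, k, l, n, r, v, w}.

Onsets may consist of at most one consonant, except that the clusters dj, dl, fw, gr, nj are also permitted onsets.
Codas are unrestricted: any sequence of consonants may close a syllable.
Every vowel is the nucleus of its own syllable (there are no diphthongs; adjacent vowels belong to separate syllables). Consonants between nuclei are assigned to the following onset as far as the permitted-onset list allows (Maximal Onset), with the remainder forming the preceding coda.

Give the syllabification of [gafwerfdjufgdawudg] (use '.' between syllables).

ga.fwerf.djufg.da.wudg

Nuclei (vowels): a, e, u, a, u → 5 syllables.
/a…e/ gap (V1→V2): cluster /fw/ — /fw/ is itself a permitted onset, so the whole cluster goes right; preceding coda = ∅.
/e…u/ gap (V2→V3): cluster /rfdj/ — the longest permitted-onset suffix is /dj/; onset = /dj/, preceding coda = /rf/.
/u…a/ gap (V3→V4): cluster /fgd/ — the longest permitted-onset suffix is /d/; onset = /d/, preceding coda = /fg/.
/a…u/ gap (V4→V5): /w/ is a single consonant, so it becomes the next onset.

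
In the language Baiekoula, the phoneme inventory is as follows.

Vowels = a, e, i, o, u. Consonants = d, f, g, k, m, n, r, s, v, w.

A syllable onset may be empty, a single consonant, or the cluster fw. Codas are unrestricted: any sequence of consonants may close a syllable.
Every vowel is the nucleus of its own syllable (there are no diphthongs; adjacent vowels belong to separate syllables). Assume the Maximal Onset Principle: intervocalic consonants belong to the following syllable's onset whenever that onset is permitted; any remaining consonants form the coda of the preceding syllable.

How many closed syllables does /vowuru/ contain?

0

Nuclei (vowels): o, u, u → 3 syllables.
σ1/σ2 boundary: /w/ → onset of the next syllable (single consonants are always licit onsets).
σ2/σ3 boundary: /r/ is a single consonant, so it becomes the next onset.
Result: vo.wu.ru.
Classifying each syllable: /vo/ (open), /wu/ (open), /ru/ (open).
Closed syllables: 0.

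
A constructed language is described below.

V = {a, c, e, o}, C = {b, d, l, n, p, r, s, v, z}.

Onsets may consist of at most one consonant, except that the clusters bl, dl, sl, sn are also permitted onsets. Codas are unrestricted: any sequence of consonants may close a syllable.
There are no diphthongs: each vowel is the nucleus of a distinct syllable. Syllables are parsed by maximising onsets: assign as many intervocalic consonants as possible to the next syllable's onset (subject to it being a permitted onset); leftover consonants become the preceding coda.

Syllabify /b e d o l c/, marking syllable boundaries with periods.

Vowels present: e, o, c; each is a nucleus, giving 3 syllables.
Between /e/ (V1) and /o/ (V2): /d/ → onset of the next syllable (single consonants are always licit onsets).
Between /o/ (V2) and /c/ (V3): /l/ → onset of the next syllable (single consonants are always licit onsets).

be.do.lc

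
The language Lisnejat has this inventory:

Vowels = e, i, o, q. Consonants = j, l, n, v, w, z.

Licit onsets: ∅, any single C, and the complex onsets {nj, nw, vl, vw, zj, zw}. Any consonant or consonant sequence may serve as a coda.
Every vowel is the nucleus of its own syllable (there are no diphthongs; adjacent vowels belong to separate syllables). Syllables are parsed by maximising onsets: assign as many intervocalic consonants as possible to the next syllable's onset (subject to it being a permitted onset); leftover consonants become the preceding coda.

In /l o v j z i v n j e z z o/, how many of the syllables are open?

1

Vowels present: o, i, e, o; each is a nucleus, giving 4 syllables.
/o…i/ gap (V1→V2): /vjz/ splits as /vj/ + /z/ (/z/ is the longest suffix that is a licit onset).
/i…e/ gap (V2→V3): /vnj/ — longest licit onset from the right is /nj/, leaving /v/ as coda.
/e…o/ gap (V3→V4): /zz/ splits as /z/ + /z/ (/z/ is the longest suffix that is a licit onset).
Putting it together: lovj.ziv.njez.zo.
Classifying each syllable: /lovj/ (closed), /ziv/ (closed), /njez/ (closed), /zo/ (open).
Open syllables: 1.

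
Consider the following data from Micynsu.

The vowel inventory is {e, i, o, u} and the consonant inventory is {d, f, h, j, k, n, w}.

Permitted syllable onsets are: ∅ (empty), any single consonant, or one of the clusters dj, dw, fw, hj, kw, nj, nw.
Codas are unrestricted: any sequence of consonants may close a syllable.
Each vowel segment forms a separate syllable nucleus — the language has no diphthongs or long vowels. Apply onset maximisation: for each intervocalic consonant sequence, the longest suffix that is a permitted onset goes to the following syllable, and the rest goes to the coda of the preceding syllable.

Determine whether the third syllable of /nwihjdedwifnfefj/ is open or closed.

Vowels present: i, e, i, e; each is a nucleus, giving 4 syllables.
Between /i/ (V1) and /e/ (V2): /hjd/ — longest licit onset from the right is /d/, leaving /hj/ as coda.
Between /e/ (V2) and /i/ (V3): /dw/ — entire cluster is a permitted onset → onset /dw/, coda ∅.
Between /i/ (V3) and /e/ (V4): /fnf/; trying suffixes from longest down, /f/ is the first permitted one, so coda /fn/ | onset /f/.
Result: nwihj.de.dwifn.fefj.
Syllable 3 is /dwifn/ with coda /fn/, so it is closed.

closed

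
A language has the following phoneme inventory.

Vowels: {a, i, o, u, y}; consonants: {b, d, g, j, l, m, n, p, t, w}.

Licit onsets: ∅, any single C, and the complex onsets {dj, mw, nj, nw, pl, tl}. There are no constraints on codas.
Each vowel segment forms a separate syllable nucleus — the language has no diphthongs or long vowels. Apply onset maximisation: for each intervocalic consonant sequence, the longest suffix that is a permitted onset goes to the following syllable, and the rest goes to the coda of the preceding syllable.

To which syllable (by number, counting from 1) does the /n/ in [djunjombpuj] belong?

The vowels are u, o, u — 3 nuclei, so 3 syllables.
V1 /u/ – V2 /o/: /nj/ — entire cluster is a permitted onset → onset /nj/, coda ∅.
V2 /o/ – V3 /u/: cluster /mbp/ — the longest permitted-onset suffix is /p/; onset = /p/, preceding coda = /mb/.
So the parse is dju.njomb.puj.
The /n/ is in the onset of syllable 2 (/njomb/).

2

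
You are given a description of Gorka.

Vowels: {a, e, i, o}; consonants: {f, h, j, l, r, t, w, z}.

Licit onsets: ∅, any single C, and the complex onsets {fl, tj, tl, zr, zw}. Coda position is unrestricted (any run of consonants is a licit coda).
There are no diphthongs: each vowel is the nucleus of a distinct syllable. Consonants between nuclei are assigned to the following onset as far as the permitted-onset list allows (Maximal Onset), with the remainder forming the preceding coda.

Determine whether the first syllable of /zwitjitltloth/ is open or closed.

open

Vowels present: i, i, o; each is a nucleus, giving 3 syllables.
Between /i/ (V1) and /i/ (V2): /tj/ is a licit onset in full, so it all attaches to the next syllable.
Between /i/ (V2) and /o/ (V3): /tltl/ splits as /tl/ + /tl/ (/tl/ is the longest suffix that is a licit onset).
Syllabification: zwi.tjitl.tloth.
Syllable 1 is /zwi/; it ends in its nucleus with no coda, so it is open.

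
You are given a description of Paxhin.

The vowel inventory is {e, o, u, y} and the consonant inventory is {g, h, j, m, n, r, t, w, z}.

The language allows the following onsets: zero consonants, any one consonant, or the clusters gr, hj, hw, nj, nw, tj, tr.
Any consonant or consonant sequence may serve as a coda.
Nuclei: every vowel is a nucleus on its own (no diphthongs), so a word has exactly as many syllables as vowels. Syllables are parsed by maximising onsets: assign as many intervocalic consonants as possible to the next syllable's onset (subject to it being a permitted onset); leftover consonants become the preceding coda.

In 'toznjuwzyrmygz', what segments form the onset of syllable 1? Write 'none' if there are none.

t

The vowels are o, u, y, y — 4 nuclei, so 4 syllables.
Between /o/ (V1) and /u/ (V2): /znj/ — longest licit onset from the right is /nj/, leaving /z/ as coda.
Between /u/ (V2) and /y/ (V3): /wz/ — longest licit onset from the right is /z/, leaving /w/ as coda.
Between /y/ (V3) and /y/ (V4): /rm/ splits as /r/ + /m/ (/m/ is the longest suffix that is a licit onset).
Result: toz.njuw.zyr.mygz.
Syllable 1 is /toz/: onset /t/, nucleus /o/, coda /z/.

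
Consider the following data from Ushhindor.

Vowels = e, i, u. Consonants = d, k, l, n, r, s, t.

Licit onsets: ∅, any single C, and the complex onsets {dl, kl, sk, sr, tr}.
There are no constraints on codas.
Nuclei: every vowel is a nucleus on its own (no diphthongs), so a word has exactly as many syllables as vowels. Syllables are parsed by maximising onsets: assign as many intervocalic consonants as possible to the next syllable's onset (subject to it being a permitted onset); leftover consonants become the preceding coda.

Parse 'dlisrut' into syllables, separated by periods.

dli.srut

The vowels are i, u — 2 nuclei, so 2 syllables.
σ1/σ2 boundary: /sr/ — entire cluster is a permitted onset → onset /sr/, coda ∅.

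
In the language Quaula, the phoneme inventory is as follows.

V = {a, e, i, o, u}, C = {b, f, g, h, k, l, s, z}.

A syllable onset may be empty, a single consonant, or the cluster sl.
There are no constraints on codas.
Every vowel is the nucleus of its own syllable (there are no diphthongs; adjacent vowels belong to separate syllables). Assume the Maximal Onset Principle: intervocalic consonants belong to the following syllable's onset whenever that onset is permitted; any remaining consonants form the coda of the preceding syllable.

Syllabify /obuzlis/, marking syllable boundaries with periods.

The vowels are o, u, i — 3 nuclei, so 3 syllables.
/o…u/ gap (V1→V2): /b/ → onset of the next syllable (single consonants are always licit onsets).
/u…i/ gap (V2→V3): /zl/; trying suffixes from longest down, /l/ is the first permitted one, so coda /z/ | onset /l/.

o.buz.lis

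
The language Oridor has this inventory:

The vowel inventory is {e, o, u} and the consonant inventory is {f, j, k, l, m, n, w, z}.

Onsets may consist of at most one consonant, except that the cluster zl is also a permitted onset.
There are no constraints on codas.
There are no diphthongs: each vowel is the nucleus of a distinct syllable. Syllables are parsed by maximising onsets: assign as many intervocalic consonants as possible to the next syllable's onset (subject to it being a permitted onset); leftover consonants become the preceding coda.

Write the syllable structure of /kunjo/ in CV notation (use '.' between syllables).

CVC.CV

The vowels are u, o — 2 nuclei, so 2 syllables.
/u…o/ gap (V1→V2): /nj/ — longest licit onset from the right is /j/, leaving /n/ as coda.
Putting it together: kun.jo.
Mapping each syllable to C/V: /kun/ → CVC, /jo/ → CV.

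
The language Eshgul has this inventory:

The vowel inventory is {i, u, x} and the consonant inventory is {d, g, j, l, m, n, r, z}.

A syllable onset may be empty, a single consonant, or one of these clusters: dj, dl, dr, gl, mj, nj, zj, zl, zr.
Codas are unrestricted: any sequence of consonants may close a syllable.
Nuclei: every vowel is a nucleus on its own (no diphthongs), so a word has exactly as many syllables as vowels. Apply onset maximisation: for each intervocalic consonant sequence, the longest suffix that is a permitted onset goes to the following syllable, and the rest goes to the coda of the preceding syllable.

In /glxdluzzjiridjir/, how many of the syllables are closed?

Vowels present: x, u, i, i, i; each is a nucleus, giving 5 syllables.
/x…u/ gap (V1→V2): cluster /dl/ — /dl/ is itself a permitted onset, so the whole cluster goes right; preceding coda = ∅.
/u…i/ gap (V2→V3): cluster /zzj/ — the longest permitted-onset suffix is /zj/; onset = /zj/, preceding coda = /z/.
/i…i/ gap (V3→V4): /r/ → onset of the next syllable (single consonants are always licit onsets).
/i…i/ gap (V4→V5): cluster /dj/ — /dj/ is itself a permitted onset, so the whole cluster goes right; preceding coda = ∅.
Putting it together: glx.dluz.zji.ri.djir.
Classifying each syllable: /glx/ (open), /dluz/ (closed), /zji/ (open), /ri/ (open), /djir/ (closed).
Closed syllables: 2.

2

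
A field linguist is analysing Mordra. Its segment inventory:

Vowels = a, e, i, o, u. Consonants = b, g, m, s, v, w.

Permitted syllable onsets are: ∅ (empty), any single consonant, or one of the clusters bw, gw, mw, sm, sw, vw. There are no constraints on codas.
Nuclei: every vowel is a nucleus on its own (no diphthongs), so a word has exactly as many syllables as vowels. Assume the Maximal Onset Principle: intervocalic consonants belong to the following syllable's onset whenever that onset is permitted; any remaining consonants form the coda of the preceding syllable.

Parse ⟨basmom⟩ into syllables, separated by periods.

Vowels present: a, o; each is a nucleus, giving 2 syllables.
V1 /a/ – V2 /o/: /sm/ — entire cluster is a permitted onset → onset /sm/, coda ∅.

ba.smom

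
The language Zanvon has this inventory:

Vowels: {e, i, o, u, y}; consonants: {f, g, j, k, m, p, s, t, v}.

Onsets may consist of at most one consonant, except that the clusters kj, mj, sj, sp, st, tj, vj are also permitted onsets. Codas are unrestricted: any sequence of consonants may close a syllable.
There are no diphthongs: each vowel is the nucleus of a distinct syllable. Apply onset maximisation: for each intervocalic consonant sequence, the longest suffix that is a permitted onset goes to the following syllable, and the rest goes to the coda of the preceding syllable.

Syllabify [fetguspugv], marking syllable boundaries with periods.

The vowels are e, u, u — 3 nuclei, so 3 syllables.
V1 /e/ – V2 /u/: /tg/ — longest licit onset from the right is /g/, leaving /t/ as coda.
V2 /u/ – V3 /u/: /sp/ — entire cluster is a permitted onset → onset /sp/, coda ∅.

fet.gu.spugv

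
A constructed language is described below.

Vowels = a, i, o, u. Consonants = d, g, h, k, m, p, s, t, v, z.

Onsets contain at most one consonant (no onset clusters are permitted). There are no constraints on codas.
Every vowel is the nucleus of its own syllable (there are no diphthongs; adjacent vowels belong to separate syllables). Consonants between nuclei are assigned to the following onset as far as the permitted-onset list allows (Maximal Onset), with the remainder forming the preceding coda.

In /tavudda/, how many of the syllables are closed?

1

Nuclei (vowels): a, u, a → 3 syllables.
/a…u/ gap (V1→V2): /v/ is a single consonant, so it becomes the next onset.
/u…a/ gap (V2→V3): /dd/; trying suffixes from longest down, /d/ is the first permitted one, so coda /d/ | onset /d/.
So the parse is ta.vud.da.
Classifying each syllable: /ta/ (open), /vud/ (closed), /da/ (open).
Closed syllables: 1.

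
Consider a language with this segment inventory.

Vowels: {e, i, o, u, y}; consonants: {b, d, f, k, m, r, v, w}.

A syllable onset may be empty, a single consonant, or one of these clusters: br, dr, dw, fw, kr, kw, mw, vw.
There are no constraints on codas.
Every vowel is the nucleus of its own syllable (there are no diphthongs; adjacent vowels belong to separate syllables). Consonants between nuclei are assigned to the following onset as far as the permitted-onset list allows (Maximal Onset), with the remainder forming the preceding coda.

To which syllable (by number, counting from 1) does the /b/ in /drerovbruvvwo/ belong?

3

The vowels are e, o, u, o — 4 nuclei, so 4 syllables.
Between /e/ (V1) and /o/ (V2): /r/ → onset of the next syllable (single consonants are always licit onsets).
Between /o/ (V2) and /u/ (V3): cluster /vbr/ — the longest permitted-onset suffix is /br/; onset = /br/, preceding coda = /v/.
Between /u/ (V3) and /o/ (V4): cluster /vvw/ — the longest permitted-onset suffix is /vw/; onset = /vw/, preceding coda = /v/.
Result: dre.rov.bruv.vwo.
The /b/ is in the onset of syllable 3 (/bruv/).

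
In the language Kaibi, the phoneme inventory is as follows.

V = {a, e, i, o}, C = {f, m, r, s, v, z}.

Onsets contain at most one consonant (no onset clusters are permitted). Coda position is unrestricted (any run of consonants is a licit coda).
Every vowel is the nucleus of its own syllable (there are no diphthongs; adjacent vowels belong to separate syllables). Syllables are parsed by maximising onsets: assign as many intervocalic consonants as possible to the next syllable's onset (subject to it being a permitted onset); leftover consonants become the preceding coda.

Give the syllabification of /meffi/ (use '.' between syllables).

mef.fi

Vowels present: e, i; each is a nucleus, giving 2 syllables.
/e…i/ gap (V1→V2): /ff/; trying suffixes from longest down, /f/ is the first permitted one, so coda /f/ | onset /f/.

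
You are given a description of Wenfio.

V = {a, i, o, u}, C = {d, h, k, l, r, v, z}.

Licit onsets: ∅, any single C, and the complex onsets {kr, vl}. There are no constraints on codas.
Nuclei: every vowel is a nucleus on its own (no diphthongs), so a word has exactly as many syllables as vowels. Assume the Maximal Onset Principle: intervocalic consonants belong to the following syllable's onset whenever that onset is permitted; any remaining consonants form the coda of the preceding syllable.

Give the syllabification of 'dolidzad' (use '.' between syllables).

The vowels are o, i, a — 3 nuclei, so 3 syllables.
Between /o/ (V1) and /i/ (V2): /l/ → onset of the next syllable (single consonants are always licit onsets).
Between /i/ (V2) and /a/ (V3): /dz/ splits as /d/ + /z/ (/z/ is the longest suffix that is a licit onset).

do.lid.zad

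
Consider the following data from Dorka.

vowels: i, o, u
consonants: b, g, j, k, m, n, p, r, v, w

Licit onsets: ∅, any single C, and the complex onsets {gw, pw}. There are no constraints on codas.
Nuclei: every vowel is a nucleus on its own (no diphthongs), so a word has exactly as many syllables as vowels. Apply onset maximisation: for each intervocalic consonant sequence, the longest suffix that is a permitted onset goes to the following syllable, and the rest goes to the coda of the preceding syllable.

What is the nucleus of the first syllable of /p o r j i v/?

o

The vowels are o, i — 2 nuclei, so 2 syllables.
The first nucleus (vowel 1 from the left) is /o/.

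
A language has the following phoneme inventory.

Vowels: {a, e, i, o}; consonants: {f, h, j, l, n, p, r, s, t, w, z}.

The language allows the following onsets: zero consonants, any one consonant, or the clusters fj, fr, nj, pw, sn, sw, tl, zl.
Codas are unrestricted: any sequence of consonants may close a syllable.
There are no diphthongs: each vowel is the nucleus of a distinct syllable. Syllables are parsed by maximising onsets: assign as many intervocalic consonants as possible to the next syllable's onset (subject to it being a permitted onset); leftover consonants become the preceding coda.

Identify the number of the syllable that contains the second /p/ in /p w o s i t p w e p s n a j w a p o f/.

3

Nuclei (vowels): o, i, e, a, a, o → 6 syllables.
/o…i/ gap (V1→V2): /s/ → onset of the next syllable (single consonants are always licit onsets).
/i…e/ gap (V2→V3): /tpw/ — longest licit onset from the right is /pw/, leaving /t/ as coda.
/e…a/ gap (V3→V4): /psn/; trying suffixes from longest down, /sn/ is the first permitted one, so coda /p/ | onset /sn/.
/a…a/ gap (V4→V5): cluster /jw/ — the longest permitted-onset suffix is /w/; onset = /w/, preceding coda = /j/.
/a…o/ gap (V5→V6): just /p/ — single C goes to the following onset.
So the parse is pwo.sit.pwep.snaj.wa.pof.
The second /p/ is in the onset of syllable 3 (/pwep/).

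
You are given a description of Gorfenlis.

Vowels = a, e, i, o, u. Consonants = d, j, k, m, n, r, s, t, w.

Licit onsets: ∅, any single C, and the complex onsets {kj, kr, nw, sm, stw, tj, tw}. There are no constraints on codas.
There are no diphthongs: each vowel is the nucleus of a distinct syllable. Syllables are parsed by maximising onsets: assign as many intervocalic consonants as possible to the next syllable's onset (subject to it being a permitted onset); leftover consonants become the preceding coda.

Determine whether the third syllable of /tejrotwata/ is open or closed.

The vowels are e, o, a, a — 4 nuclei, so 4 syllables.
Between /e/ (V1) and /o/ (V2): /jr/ — longest licit onset from the right is /r/, leaving /j/ as coda.
Between /o/ (V2) and /a/ (V3): cluster /tw/ — /tw/ is itself a permitted onset, so the whole cluster goes right; preceding coda = ∅.
Between /a/ (V3) and /a/ (V4): /t/ is a single consonant, so it becomes the next onset.
Putting it together: tej.ro.twa.ta.
Syllable 3 is /twa/; it ends in its nucleus with no coda, so it is open.

open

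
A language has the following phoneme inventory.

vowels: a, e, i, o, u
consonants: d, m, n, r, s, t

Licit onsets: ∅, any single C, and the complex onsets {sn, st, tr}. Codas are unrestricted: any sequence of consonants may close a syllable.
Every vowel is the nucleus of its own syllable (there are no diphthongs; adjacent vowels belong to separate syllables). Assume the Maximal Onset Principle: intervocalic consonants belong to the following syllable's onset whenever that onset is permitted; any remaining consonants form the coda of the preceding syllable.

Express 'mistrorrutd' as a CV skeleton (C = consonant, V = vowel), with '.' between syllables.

CVC.CCVC.CVCC

Vowels present: i, o, u; each is a nucleus, giving 3 syllables.
/i…o/ gap (V1→V2): /str/ — longest licit onset from the right is /tr/, leaving /s/ as coda.
/o…u/ gap (V2→V3): /rr/ splits as /r/ + /r/ (/r/ is the longest suffix that is a licit onset).
Result: mis.tror.rutd.
Mapping each syllable to C/V: /mis/ → CVC, /tror/ → CCVC, /rutd/ → CVCC.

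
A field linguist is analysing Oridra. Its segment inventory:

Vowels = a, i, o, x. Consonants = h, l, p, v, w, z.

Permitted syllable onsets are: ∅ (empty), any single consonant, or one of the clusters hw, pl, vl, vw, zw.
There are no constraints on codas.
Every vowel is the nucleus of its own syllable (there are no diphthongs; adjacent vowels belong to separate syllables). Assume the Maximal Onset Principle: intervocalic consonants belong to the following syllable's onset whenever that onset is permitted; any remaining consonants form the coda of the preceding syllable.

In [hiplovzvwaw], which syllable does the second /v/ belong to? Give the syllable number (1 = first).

3

Vowels present: i, o, a; each is a nucleus, giving 3 syllables.
V1 /i/ – V2 /o/: /pl/ is a licit onset in full, so it all attaches to the next syllable.
V2 /o/ – V3 /a/: cluster /vzvw/ — the longest permitted-onset suffix is /vw/; onset = /vw/, preceding coda = /vz/.
Putting it together: hi.plovz.vwaw.
The second /v/ is in the onset of syllable 3 (/vwaw/).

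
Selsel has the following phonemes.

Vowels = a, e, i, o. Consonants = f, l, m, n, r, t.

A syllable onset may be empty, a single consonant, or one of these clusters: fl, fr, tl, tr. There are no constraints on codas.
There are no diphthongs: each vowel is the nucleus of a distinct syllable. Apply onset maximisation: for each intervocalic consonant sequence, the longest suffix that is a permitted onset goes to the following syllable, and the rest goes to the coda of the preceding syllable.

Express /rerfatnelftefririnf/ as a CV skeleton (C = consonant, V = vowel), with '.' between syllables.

Nuclei (vowels): e, a, e, e, i, i → 6 syllables.
σ1/σ2 boundary: cluster /rf/ — the longest permitted-onset suffix is /f/; onset = /f/, preceding coda = /r/.
σ2/σ3 boundary: /tn/; trying suffixes from longest down, /n/ is the first permitted one, so coda /t/ | onset /n/.
σ3/σ4 boundary: cluster /lft/ — the longest permitted-onset suffix is /t/; onset = /t/, preceding coda = /lf/.
σ4/σ5 boundary: /fr/ is a licit onset in full, so it all attaches to the next syllable.
σ5/σ6 boundary: just /r/ — single C goes to the following onset.
So the parse is rer.fat.nelf.te.fri.rinf.
Mapping each syllable to C/V: /rer/ → CVC, /fat/ → CVC, /nelf/ → CVCC, /te/ → CV, /fri/ → CCV, /rinf/ → CVCC.

CVC.CVC.CVCC.CV.CCV.CVCC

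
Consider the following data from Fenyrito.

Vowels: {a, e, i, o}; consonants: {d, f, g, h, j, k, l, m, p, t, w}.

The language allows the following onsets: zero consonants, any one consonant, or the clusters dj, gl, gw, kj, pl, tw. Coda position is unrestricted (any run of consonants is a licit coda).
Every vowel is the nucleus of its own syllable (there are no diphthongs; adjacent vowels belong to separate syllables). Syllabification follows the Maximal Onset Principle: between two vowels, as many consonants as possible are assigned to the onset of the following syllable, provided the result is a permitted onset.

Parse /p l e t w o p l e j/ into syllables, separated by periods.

Vowels present: e, o, e; each is a nucleus, giving 3 syllables.
/e…o/ gap (V1→V2): /tw/ — entire cluster is a permitted onset → onset /tw/, coda ∅.
/o…e/ gap (V2→V3): /pl/ is a licit onset in full, so it all attaches to the next syllable.

ple.two.plej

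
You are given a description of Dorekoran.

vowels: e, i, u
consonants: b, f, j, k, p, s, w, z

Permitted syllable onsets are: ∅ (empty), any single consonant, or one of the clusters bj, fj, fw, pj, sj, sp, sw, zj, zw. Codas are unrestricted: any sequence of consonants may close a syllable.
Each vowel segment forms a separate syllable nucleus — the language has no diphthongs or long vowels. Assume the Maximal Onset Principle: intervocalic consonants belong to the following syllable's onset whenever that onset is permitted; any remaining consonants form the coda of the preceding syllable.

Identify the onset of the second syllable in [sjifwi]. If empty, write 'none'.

Nuclei (vowels): i, i → 2 syllables.
Between /i/ (V1) and /i/ (V2): cluster /fw/ — /fw/ is itself a permitted onset, so the whole cluster goes right; preceding coda = ∅.
Syllabification: sji.fwi.
Syllable 2 is /fwi/: onset /fw/, nucleus /i/, coda ∅.

fw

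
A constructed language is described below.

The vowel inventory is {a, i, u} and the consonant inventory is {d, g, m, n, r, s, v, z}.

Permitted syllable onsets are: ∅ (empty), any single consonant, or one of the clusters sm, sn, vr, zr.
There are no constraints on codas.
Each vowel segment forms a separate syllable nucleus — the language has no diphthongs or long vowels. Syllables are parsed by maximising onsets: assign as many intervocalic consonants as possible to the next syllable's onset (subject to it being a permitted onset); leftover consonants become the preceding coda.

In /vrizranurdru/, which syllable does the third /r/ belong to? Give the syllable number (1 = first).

The vowels are i, a, u, u — 4 nuclei, so 4 syllables.
V1 /i/ – V2 /a/: /zr/ is a licit onset in full, so it all attaches to the next syllable.
V2 /a/ – V3 /u/: /n/ → onset of the next syllable (single consonants are always licit onsets).
V3 /u/ – V4 /u/: cluster /rdr/ — the longest permitted-onset suffix is /r/; onset = /r/, preceding coda = /rd/.
Syllabification: vri.zra.nurd.ru.
The third /r/ is in the coda of syllable 3 (/nurd/).

3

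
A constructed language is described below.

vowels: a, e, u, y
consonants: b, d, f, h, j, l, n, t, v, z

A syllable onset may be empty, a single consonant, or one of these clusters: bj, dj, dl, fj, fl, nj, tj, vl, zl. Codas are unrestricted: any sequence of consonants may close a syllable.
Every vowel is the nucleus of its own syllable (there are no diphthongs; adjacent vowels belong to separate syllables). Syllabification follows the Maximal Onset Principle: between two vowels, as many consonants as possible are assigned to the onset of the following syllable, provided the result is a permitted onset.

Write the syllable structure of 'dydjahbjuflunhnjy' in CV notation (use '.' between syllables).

CV.CCVC.CCV.CCVCC.CCV

Vowels present: y, a, u, u, y; each is a nucleus, giving 5 syllables.
/y…a/ gap (V1→V2): /dj/ — entire cluster is a permitted onset → onset /dj/, coda ∅.
/a…u/ gap (V2→V3): /hbj/ — longest licit onset from the right is /bj/, leaving /h/ as coda.
/u…u/ gap (V3→V4): cluster /fl/ — /fl/ is itself a permitted onset, so the whole cluster goes right; preceding coda = ∅.
/u…y/ gap (V4→V5): /nhnj/ splits as /nh/ + /nj/ (/nj/ is the longest suffix that is a licit onset).
Syllabification: dy.djah.bju.flunh.njy.
Mapping each syllable to C/V: /dy/ → CV, /djah/ → CCVC, /bju/ → CCV, /flunh/ → CCVCC, /njy/ → CCV.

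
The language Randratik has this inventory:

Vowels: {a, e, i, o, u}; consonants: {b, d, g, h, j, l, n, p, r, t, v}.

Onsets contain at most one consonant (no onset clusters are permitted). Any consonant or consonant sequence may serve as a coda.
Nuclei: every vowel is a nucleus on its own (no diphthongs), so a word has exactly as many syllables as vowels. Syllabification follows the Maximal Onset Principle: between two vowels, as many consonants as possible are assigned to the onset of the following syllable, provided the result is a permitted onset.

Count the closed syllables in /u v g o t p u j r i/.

Vowels present: u, o, u, i; each is a nucleus, giving 4 syllables.
V1 /u/ – V2 /o/: cluster /vg/ — the longest permitted-onset suffix is /g/; onset = /g/, preceding coda = /v/.
V2 /o/ – V3 /u/: /tp/ — longest licit onset from the right is /p/, leaving /t/ as coda.
V3 /u/ – V4 /i/: /jr/ splits as /j/ + /r/ (/r/ is the longest suffix that is a licit onset).
Syllabification: uv.got.puj.ri.
Classifying each syllable: /uv/ (closed), /got/ (closed), /puj/ (closed), /ri/ (open).
Closed syllables: 3.

3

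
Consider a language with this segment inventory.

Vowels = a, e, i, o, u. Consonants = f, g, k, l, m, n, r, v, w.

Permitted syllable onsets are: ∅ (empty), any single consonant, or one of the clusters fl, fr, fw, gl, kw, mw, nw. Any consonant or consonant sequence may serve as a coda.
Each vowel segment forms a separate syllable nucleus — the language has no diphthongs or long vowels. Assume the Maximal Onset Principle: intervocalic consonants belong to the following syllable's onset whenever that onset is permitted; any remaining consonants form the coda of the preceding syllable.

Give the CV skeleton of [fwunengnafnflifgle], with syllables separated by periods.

The vowels are u, e, a, i, e — 5 nuclei, so 5 syllables.
Between /u/ (V1) and /e/ (V2): just /n/ — single C goes to the following onset.
Between /e/ (V2) and /a/ (V3): cluster /ngn/ — the longest permitted-onset suffix is /n/; onset = /n/, preceding coda = /ng/.
Between /a/ (V3) and /i/ (V4): /fnfl/; trying suffixes from longest down, /fl/ is the first permitted one, so coda /fn/ | onset /fl/.
Between /i/ (V4) and /e/ (V5): /fgl/ — longest licit onset from the right is /gl/, leaving /f/ as coda.
So the parse is fwu.neng.nafn.flif.gle.
Mapping each syllable to C/V: /fwu/ → CCV, /neng/ → CVCC, /nafn/ → CVCC, /flif/ → CCVC, /gle/ → CCV.

CCV.CVCC.CVCC.CCVC.CCV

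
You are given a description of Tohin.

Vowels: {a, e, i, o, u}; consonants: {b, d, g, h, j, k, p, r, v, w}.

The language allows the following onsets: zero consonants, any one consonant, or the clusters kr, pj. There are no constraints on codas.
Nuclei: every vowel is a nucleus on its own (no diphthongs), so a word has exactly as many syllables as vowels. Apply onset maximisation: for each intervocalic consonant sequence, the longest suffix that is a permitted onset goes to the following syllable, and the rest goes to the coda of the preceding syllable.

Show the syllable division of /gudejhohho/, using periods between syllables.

Vowels present: u, e, o, o; each is a nucleus, giving 4 syllables.
V1 /u/ – V2 /e/: just /d/ — single C goes to the following onset.
V2 /e/ – V3 /o/: cluster /jh/ — the longest permitted-onset suffix is /h/; onset = /h/, preceding coda = /j/.
V3 /o/ – V4 /o/: /hh/; trying suffixes from longest down, /h/ is the first permitted one, so coda /h/ | onset /h/.

gu.dej.hoh.ho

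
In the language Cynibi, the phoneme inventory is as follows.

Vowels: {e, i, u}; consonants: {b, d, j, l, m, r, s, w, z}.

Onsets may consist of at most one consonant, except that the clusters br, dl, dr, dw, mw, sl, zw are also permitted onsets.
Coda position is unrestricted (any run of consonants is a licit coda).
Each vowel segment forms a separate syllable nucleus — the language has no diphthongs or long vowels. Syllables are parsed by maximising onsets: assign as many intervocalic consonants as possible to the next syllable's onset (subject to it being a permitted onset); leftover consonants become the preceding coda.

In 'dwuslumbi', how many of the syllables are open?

2

Nuclei (vowels): u, u, i → 3 syllables.
Between /u/ (V1) and /u/ (V2): /sl/ — entire cluster is a permitted onset → onset /sl/, coda ∅.
Between /u/ (V2) and /i/ (V3): /mb/ — longest licit onset from the right is /b/, leaving /m/ as coda.
So the parse is dwu.slum.bi.
Classifying each syllable: /dwu/ (open), /slum/ (closed), /bi/ (open).
Open syllables: 2.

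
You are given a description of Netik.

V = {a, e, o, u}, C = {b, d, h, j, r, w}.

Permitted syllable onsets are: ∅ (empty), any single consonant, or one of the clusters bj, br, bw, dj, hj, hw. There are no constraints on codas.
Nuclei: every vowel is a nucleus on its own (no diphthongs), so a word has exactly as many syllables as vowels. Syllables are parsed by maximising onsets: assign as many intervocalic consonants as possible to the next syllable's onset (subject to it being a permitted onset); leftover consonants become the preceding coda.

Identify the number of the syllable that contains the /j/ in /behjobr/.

2

Vowels present: e, o; each is a nucleus, giving 2 syllables.
/e…o/ gap (V1→V2): cluster /hj/ — /hj/ is itself a permitted onset, so the whole cluster goes right; preceding coda = ∅.
Syllabification: be.hjobr.
The /j/ is in the onset of syllable 2 (/hjobr/).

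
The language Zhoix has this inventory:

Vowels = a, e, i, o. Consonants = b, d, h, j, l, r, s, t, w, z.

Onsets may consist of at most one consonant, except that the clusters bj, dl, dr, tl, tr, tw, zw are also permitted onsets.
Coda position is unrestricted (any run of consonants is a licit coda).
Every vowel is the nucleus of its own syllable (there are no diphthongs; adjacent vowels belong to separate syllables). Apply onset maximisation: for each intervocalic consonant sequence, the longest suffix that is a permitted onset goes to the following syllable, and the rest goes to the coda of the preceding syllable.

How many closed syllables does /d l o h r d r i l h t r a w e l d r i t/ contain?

The vowels are o, i, a, e, i — 5 nuclei, so 5 syllables.
σ1/σ2 boundary: /hrdr/ splits as /hr/ + /dr/ (/dr/ is the longest suffix that is a licit onset).
σ2/σ3 boundary: /lhtr/ — longest licit onset from the right is /tr/, leaving /lh/ as coda.
σ3/σ4 boundary: just /w/ — single C goes to the following onset.
σ4/σ5 boundary: /ldr/; trying suffixes from longest down, /dr/ is the first permitted one, so coda /l/ | onset /dr/.
Putting it together: dlohr.drilh.tra.wel.drit.
Classifying each syllable: /dlohr/ (closed), /drilh/ (closed), /tra/ (open), /wel/ (closed), /drit/ (closed).
Closed syllables: 4.

4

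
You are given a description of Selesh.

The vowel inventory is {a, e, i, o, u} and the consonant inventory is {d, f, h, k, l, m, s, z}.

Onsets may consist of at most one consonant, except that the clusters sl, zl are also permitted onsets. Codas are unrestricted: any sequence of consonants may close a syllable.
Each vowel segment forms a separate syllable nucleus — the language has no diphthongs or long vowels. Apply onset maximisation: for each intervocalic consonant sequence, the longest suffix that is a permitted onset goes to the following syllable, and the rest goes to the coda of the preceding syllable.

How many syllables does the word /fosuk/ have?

Vowels present: o, u; each is a nucleus, giving 2 syllables.

2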